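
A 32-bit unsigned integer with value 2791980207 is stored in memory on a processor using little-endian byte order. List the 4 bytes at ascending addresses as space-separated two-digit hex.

AF 3C 6A A6

2791980207 in hexadecimal, padded to 32 bits, is 0xA66A3CAF.
Split into bytes (most-significant first): A6 6A 3C AF.
Little-endian: lowest address holds the least-significant byte.
So at ascending addresses the bytes are AF 3C 6A A6.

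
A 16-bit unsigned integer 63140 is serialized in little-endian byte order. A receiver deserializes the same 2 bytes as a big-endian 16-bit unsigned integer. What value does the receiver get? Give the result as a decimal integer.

42230

63140 in 16-bit hexadecimal is 0xF6A4.
Stored little-endian, the bytes at ascending addresses are A4 F6.
Read back as big-endian, the last byte is least significant, giving 0xA4F6.
0xA4F6 = 42230.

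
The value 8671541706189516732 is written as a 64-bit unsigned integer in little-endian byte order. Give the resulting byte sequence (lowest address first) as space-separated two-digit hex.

BC 2F 69 EC 3C 81 57 78

8671541706189516732 in hexadecimal, padded to 64 bits, is 0x7857813CEC692FBC.
Split into bytes (most-significant first): 78 57 81 3C EC 69 2F BC.
Little-endian stores the least-significant byte at the lowest address.
So at ascending addresses the bytes are BC 2F 69 EC 3C 81 57 78.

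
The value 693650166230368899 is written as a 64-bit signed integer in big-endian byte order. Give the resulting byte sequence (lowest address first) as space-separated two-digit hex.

693650166230368899 in hexadecimal, padded to 64 bits, is 0x09A05726AC8D4283.
Split into bytes (most-significant first): 09 A0 57 26 AC 8D 42 83.
In big-endian order the high byte comes first in memory.
So the memory order matches the most-significant-first order: 09 A0 57 26 AC 8D 42 83.

09 A0 57 26 AC 8D 42 83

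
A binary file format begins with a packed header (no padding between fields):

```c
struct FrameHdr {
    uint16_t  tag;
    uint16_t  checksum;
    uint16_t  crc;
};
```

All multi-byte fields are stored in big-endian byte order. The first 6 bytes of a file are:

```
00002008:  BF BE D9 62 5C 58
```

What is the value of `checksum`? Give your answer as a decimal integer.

55650

`checksum` follows `tag` (2 bytes), so it starts at byte offset 2 and occupies 2 bytes.
Bytes at offsets 2..3: D9 62.
Big-endian: lowest address holds the most-significant byte.
The bytes are already most-significant first: 0xD962.
0xD962 = 55650.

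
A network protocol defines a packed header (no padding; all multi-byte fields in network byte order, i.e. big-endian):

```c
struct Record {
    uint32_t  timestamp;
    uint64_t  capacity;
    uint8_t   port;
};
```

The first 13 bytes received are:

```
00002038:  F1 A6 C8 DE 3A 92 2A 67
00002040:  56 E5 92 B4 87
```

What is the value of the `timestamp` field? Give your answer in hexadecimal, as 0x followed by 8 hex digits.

0xF1A6C8DE

`timestamp` is the first field, at byte offset 0, occupying 4 bytes.
Bytes at offsets 0..3: F1 A6 C8 DE.
Big-endian stores the most-significant byte at the lowest address.
The bytes are already most-significant first: 0xF1A6C8DE.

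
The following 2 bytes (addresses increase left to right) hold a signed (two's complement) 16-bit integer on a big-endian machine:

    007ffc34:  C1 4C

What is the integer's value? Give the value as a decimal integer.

Big-endian stores the most-significant byte at the lowest address.
The bytes are already most-significant first: 0xC14C.
Top bit is set, so as a signed 16-bit value this is 0xC14C − 2^16 = -16052.

-16052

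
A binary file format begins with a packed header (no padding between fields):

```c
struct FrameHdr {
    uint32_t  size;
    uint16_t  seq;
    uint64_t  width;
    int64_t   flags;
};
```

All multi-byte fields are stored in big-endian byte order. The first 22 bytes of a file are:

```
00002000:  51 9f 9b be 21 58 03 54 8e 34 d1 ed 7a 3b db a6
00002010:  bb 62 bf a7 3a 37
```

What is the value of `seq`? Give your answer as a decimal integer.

8536

`seq` follows `size` (4 bytes), so it starts at byte offset 4 and occupies 2 bytes.
Bytes at offsets 4..5: 21 58.
Big-endian: lowest address holds the most-significant byte.
The bytes are already most-significant first: 0x2158.
0x2158 = 8536.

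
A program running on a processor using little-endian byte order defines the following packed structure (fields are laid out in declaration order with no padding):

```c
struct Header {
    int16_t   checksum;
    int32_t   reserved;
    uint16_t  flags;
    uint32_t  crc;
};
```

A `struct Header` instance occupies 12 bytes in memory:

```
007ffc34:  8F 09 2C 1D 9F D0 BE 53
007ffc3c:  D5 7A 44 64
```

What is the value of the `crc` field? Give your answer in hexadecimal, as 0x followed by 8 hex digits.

`crc` follows `checksum` (2 B), `reserved` (4 B), `flags` (2 B), so it starts at offset 2 + 4 + 2 = 8 and occupies 4 bytes.
Bytes at offsets 8..11: D5 7A 44 64.
In little-endian order the low byte comes first in memory.
Reassemble most-significant byte first: 64 44 7A D5 → 0x64447AD5.

0x64447AD5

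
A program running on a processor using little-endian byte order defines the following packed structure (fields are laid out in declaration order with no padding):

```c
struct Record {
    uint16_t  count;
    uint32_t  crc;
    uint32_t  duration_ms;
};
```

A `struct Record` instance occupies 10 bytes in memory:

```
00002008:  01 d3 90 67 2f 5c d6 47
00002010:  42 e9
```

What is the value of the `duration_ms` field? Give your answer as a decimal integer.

`duration_ms` follows `count` (2 B), `crc` (4 B), so it starts at offset 2 + 4 = 6 and occupies 4 bytes.
Bytes at offsets 6..9: D6 47 42 E9.
In little-endian order the low byte comes first in memory.
Reassemble most-significant byte first: E9 42 47 D6 → 0xE94247D6.
0xE94247D6 = 3913435094.

3913435094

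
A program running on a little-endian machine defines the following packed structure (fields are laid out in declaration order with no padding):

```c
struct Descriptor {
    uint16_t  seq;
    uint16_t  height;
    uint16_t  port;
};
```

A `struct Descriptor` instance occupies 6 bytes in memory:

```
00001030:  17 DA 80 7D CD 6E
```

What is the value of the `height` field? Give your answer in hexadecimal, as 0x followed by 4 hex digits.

0x7D80

`height` follows `seq` (2 bytes), so it starts at byte offset 2 and occupies 2 bytes.
Bytes at offsets 2..3: 80 7D.
In little-endian order the low byte comes first in memory.
Reassemble most-significant byte first: 7D 80 → 0x7D80.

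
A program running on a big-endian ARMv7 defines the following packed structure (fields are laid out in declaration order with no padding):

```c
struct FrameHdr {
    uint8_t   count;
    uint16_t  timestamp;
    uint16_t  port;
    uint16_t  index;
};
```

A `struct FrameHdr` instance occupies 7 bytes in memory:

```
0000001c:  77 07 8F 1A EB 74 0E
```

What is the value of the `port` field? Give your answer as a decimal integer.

6891

`port` follows `count` (1 B), `timestamp` (2 B), so it starts at offset 1 + 2 = 3 and occupies 2 bytes.
Bytes at offsets 3..4: 1A EB.
In big-endian order the high byte comes first in memory.
The bytes are already most-significant first: 0x1AEB.
0x1AEB = 6891.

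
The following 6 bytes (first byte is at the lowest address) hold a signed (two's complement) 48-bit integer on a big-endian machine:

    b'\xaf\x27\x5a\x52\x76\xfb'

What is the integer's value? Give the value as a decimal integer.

Big-endian stores the most-significant byte at the lowest address.
The bytes are already most-significant first: 0xAF275A5276FB.
Top bit is set, so as a signed 48-bit value this is 0xAF275A5276FB − 2^48 = -88891422771461.

-88891422771461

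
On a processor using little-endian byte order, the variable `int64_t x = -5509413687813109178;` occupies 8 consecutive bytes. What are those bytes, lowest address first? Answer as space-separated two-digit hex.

Two's complement of -5509413687813109178 in 64 bits: 5509413687813109178 = 0x4C755E8F16C675BA; invert → 0xB38AA170E9398A45; add 1 → 0xB38AA170E9398A46.
Split into bytes (most-significant first): B3 8A A1 70 E9 39 8A 46.
Little-endian: lowest address holds the least-significant byte.
So at ascending addresses the bytes are 46 8A 39 E9 70 A1 8A B3.

46 8A 39 E9 70 A1 8A B3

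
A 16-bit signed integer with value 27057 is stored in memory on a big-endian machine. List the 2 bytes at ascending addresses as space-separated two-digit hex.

69 B1

27057 in hexadecimal, padded to 16 bits, is 0x69B1.
Split into bytes (most-significant first): 69 B1.
Big-endian: lowest address holds the most-significant byte.
So the memory order matches the most-significant-first order: 69 B1.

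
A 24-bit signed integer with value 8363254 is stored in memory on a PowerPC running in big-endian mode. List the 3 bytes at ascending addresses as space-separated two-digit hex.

8363254 in hexadecimal, padded to 24 bits, is 0x7F9CF6.
Split into bytes (most-significant first): 7F 9C F6.
In big-endian order the high byte comes first in memory.
So the memory order matches the most-significant-first order: 7F 9C F6.

7F 9C F6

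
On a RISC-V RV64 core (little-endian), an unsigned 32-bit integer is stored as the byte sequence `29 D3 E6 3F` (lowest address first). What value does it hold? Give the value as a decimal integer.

1072091945

Little-endian: lowest address holds the least-significant byte.
Reassemble most-significant byte first: 3F E6 D3 29 → 0x3FE6D329.
0x3FE6D329 = 1072091945.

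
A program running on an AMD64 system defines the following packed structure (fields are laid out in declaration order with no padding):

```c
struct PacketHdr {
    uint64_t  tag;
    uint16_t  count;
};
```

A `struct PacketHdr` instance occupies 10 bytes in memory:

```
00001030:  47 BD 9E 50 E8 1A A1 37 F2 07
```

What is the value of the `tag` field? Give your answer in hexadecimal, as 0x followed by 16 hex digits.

`tag` is the first field, at byte offset 0, occupying 8 bytes.
Bytes at offsets 0..7: 47 BD 9E 50 E8 1A A1 37.
Little-endian stores the least-significant byte at the lowest address.
Reassemble most-significant byte first: 37 A1 1A E8 50 9E BD 47 → 0x37A11AE8509EBD47.

0x37A11AE8509EBD47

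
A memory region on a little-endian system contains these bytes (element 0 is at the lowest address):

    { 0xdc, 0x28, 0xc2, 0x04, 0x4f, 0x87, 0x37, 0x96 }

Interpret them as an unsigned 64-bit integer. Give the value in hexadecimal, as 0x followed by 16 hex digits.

Little-endian stores the least-significant byte at the lowest address.
Reassemble most-significant byte first: 96 37 87 4F 04 C2 28 DC → 0x9637874F04C228DC.

0x9637874F04C228DC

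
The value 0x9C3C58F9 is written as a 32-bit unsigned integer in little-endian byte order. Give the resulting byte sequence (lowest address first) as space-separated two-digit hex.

Split into bytes (most-significant first): 9C 3C 58 F9.
Little-endian: lowest address holds the least-significant byte.
So at ascending addresses the bytes are F9 58 3C 9C.

F9 58 3C 9C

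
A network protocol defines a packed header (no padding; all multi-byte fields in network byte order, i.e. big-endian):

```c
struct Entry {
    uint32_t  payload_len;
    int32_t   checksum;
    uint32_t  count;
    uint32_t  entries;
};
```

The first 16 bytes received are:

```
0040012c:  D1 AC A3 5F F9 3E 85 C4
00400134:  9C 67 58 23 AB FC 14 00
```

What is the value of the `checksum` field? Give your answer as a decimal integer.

-113343036

`checksum` follows `payload_len` (4 bytes), so it starts at byte offset 4 and occupies 4 bytes.
Bytes at offsets 4..7: F9 3E 85 C4.
Big-endian stores the most-significant byte at the lowest address.
The bytes are already most-significant first: 0xF93E85C4.
Top bit is set, so as a signed 32-bit value this is 0xF93E85C4 − 2^32 = -113343036.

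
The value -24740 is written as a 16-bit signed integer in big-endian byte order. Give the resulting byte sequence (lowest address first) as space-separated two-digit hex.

9F 5C

Two's complement of -24740 in 16 bits: 24740 = 0x60A4; invert → 0x9F5B; add 1 → 0x9F5C.
Split into bytes (most-significant first): 9F 5C.
Big-endian stores the most-significant byte at the lowest address.
So the memory order matches the most-significant-first order: 9F 5C.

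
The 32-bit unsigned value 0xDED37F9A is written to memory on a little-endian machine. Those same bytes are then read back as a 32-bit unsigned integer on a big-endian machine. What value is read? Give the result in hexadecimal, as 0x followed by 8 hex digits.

0x9A7FD3DE

Stored little-endian, the bytes at ascending addresses are 9A 7F D3 DE.
Read back as big-endian, the last byte is least significant, giving 0x9A7FD3DE.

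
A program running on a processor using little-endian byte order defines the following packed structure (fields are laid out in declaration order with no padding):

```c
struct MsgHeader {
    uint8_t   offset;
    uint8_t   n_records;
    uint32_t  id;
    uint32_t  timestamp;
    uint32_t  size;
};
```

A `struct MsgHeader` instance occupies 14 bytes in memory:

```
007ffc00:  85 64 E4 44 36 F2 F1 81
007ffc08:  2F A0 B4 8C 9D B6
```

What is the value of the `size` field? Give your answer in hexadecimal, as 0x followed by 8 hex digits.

0xB69D8CB4

`size` follows `offset` (1 B), `n_records` (1 B), `id` (4 B), `timestamp` (4 B), so it starts at offset 1 + 1 + 4 + 4 = 10 and occupies 4 bytes.
Bytes at offsets 10..13: B4 8C 9D B6.
In little-endian order the low byte comes first in memory.
Reassemble most-significant byte first: B6 9D 8C B4 → 0xB69D8CB4.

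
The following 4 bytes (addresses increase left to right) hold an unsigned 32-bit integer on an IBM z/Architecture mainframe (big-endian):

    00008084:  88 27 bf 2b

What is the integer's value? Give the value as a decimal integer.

Big-endian: lowest address holds the most-significant byte.
The bytes are already most-significant first: 0x8827BF2B.
0x8827BF2B = 2284306219.

2284306219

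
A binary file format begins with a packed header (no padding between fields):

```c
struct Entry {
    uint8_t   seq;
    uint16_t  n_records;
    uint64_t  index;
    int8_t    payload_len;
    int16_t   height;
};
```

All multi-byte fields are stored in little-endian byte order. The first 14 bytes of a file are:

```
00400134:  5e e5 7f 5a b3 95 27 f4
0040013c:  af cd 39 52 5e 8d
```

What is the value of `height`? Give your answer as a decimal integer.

`height` follows `seq` (1 B), `n_records` (2 B), `index` (8 B), `payload_len` (1 B), so it starts at offset 1 + 2 + 8 + 1 = 12 and occupies 2 bytes.
Bytes at offsets 12..13: 5E 8D.
Little-endian: lowest address holds the least-significant byte.
Reassemble most-significant byte first: 8D 5E → 0x8D5E.
Top bit is set, so as a signed 16-bit value this is 0x8D5E − 2^16 = -29346.

-29346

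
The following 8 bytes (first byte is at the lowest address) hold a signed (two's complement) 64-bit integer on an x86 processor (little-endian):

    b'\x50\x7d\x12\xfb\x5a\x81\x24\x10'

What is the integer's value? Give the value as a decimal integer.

Little-endian stores the least-significant byte at the lowest address.
Reassemble most-significant byte first: 10 24 81 5A FB 12 7D 50 → 0x1024815AFB127D50.
0x1024815AFB127D50 = 1163196831527763280.

1163196831527763280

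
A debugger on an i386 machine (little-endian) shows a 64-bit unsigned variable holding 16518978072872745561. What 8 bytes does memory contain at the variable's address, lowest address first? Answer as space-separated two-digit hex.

59 FA 0B 36 09 33 3F E5

16518978072872745561 in hexadecimal, padded to 64 bits, is 0xE53F3309360BFA59.
Split into bytes (most-significant first): E5 3F 33 09 36 0B FA 59.
Little-endian: lowest address holds the least-significant byte.
So at ascending addresses the bytes are 59 FA 0B 36 09 33 3F E5.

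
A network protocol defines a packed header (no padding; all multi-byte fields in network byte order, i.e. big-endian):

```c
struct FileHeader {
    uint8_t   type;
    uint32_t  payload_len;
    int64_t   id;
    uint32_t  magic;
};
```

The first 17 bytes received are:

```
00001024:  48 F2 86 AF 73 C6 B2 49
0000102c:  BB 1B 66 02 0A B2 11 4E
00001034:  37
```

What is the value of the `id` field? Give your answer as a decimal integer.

`id` follows `type` (1 B), `payload_len` (4 B), so it starts at offset 1 + 4 = 5 and occupies 8 bytes.
Bytes at offsets 5..12: C6 B2 49 BB 1B 66 02 0A.
In big-endian order the high byte comes first in memory.
The bytes are already most-significant first: 0xC6B249BB1B66020A.
Top bit is set, so as a signed 64-bit value this is 0xC6B249BB1B66020A − 2^64 = -4129156840377941494.

-4129156840377941494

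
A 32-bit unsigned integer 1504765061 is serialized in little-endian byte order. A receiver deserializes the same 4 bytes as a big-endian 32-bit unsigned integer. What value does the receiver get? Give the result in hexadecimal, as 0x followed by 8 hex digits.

1504765061 in 32-bit hexadecimal is 0x59B0E485.
Stored little-endian, the bytes at ascending addresses are 85 E4 B0 59.
Read back as big-endian, the last byte is least significant, giving 0x85E4B059.

0x85E4B059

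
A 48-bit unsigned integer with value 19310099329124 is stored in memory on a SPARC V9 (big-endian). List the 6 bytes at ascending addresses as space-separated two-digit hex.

11 8F FB 9C 70 64

19310099329124 in hexadecimal, padded to 48 bits, is 0x118FFB9C7064.
Split into bytes (most-significant first): 11 8F FB 9C 70 64.
Big-endian stores the most-significant byte at the lowest address.
So the memory order matches the most-significant-first order: 11 8F FB 9C 70 64.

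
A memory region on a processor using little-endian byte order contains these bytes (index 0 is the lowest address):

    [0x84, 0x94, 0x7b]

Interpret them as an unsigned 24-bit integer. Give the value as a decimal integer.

Little-endian: lowest address holds the least-significant byte.
Reassemble most-significant byte first: 7B 94 84 → 0x7B9484.
0x7B9484 = 8098948.

8098948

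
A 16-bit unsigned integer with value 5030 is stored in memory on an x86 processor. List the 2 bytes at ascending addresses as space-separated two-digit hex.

5030 in hexadecimal, padded to 16 bits, is 0x13A6.
Split into bytes (most-significant first): 13 A6.
In little-endian order the low byte comes first in memory.
So at ascending addresses the bytes are A6 13.

A6 13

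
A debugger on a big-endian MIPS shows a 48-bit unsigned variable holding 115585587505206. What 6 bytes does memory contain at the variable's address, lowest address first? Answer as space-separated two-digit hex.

115585587505206 in hexadecimal, padded to 48 bits, is 0x691FDDE26836.
Split into bytes (most-significant first): 69 1F DD E2 68 36.
Big-endian stores the most-significant byte at the lowest address.
So the memory order matches the most-significant-first order: 69 1F DD E2 68 36.

69 1F DD E2 68 36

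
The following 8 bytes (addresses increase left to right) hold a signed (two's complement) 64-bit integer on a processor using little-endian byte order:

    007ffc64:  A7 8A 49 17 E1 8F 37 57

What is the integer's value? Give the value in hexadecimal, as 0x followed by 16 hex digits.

0x57378FE117498AA7

Little-endian: lowest address holds the least-significant byte.
Reassemble most-significant byte first: 57 37 8F E1 17 49 8A A7 → 0x57378FE117498AA7.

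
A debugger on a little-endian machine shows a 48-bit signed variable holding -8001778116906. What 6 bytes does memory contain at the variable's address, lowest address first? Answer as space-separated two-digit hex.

Two's complement of -8001778116906 in 48 bits: 8001778116906 = 0x07470F24692A; invert → 0xF8B8F0DB96D5; add 1 → 0xF8B8F0DB96D6.
Split into bytes (most-significant first): F8 B8 F0 DB 96 D6.
In little-endian order the low byte comes first in memory.
So at ascending addresses the bytes are D6 96 DB F0 B8 F8.

D6 96 DB F0 B8 F8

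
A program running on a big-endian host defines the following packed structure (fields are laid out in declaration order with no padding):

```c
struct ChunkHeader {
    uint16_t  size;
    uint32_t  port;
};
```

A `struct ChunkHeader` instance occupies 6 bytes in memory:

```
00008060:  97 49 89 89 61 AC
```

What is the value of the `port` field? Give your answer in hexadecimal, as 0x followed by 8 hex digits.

0x898961AC

`port` follows `size` (2 bytes), so it starts at byte offset 2 and occupies 4 bytes.
Bytes at offsets 2..5: 89 89 61 AC.
Big-endian stores the most-significant byte at the lowest address.
The bytes are already most-significant first: 0x898961AC.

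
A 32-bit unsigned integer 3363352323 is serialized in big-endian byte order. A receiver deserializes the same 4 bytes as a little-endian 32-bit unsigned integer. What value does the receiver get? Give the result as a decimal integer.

3363352323 in 32-bit hexadecimal is 0xC878AF03.
Stored big-endian, the bytes at ascending addresses are C8 78 AF 03.
Read back as little-endian, the first byte is least significant, giving 0x03AF78C8.
0x03AF78C8 = 61831368.

61831368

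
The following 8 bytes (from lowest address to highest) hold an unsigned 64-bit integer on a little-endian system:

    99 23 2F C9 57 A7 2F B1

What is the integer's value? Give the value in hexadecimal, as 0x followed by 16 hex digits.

0xB12FA757C92F2399

Little-endian stores the least-significant byte at the lowest address.
Reassemble most-significant byte first: B1 2F A7 57 C9 2F 23 99 → 0xB12FA757C92F2399.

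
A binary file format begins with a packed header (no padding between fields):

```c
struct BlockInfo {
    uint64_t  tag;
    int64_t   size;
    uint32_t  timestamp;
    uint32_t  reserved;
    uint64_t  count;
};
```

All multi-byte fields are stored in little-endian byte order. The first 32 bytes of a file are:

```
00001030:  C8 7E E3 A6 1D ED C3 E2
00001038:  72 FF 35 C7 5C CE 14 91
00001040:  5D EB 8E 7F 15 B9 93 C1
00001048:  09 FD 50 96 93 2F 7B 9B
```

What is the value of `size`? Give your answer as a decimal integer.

`size` follows `tag` (8 bytes), so it starts at byte offset 8 and occupies 8 bytes.
Bytes at offsets 8..15: 72 FF 35 C7 5C CE 14 91.
In little-endian order the low byte comes first in memory.
Reassemble most-significant byte first: 91 14 CE 5C C7 35 FF 72 → 0x9114CE5CC735FF72.
Top bit is set, so as a signed 64-bit value this is 0x9114CE5CC735FF72 − 2^64 = -7992536540801269902.

-7992536540801269902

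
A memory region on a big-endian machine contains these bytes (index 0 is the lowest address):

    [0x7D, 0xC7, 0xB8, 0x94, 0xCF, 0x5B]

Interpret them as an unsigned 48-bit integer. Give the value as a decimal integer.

Big-endian: lowest address holds the most-significant byte.
The bytes are already most-significant first: 0x7DC7B894CF5B.
0x7DC7B894CF5B = 138296748724059.

138296748724059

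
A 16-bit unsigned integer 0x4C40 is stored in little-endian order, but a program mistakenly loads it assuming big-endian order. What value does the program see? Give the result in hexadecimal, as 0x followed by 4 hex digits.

Stored little-endian, the bytes at ascending addresses are 40 4C.
Read back as big-endian, the last byte is least significant, giving 0x404C.

0x404C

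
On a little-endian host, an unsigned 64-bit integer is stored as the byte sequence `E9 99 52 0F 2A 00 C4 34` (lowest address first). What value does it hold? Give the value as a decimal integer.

3802164166053239273

In little-endian order the low byte comes first in memory.
Reassemble most-significant byte first: 34 C4 00 2A 0F 52 99 E9 → 0x34C4002A0F5299E9.
0x34C4002A0F5299E9 = 3802164166053239273.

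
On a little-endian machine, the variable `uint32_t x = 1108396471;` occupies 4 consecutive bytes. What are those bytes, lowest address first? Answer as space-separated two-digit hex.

B7 C9 10 42

1108396471 in hexadecimal, padded to 32 bits, is 0x4210C9B7.
Split into bytes (most-significant first): 42 10 C9 B7.
Little-endian: lowest address holds the least-significant byte.
So at ascending addresses the bytes are B7 C9 10 42.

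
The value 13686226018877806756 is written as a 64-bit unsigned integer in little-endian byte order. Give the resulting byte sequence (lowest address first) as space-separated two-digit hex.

13686226018877806756 in hexadecimal, padded to 64 bits, is 0xBDEF3E0D2AEB98A4.
Split into bytes (most-significant first): BD EF 3E 0D 2A EB 98 A4.
Little-endian: lowest address holds the least-significant byte.
So at ascending addresses the bytes are A4 98 EB 2A 0D 3E EF BD.

A4 98 EB 2A 0D 3E EF BD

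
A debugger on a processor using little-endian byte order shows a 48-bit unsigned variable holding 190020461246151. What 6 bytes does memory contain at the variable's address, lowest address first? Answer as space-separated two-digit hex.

190020461246151 in hexadecimal, padded to 48 bits, is 0xACD29617B6C7.
Split into bytes (most-significant first): AC D2 96 17 B6 C7.
In little-endian order the low byte comes first in memory.
So at ascending addresses the bytes are C7 B6 17 96 D2 AC.

C7 B6 17 96 D2 AC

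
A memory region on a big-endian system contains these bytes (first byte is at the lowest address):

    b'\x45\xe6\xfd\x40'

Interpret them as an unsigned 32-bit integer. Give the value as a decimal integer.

Big-endian: lowest address holds the most-significant byte.
The bytes are already most-significant first: 0x45E6FD40.
0x45E6FD40 = 1172766016.

1172766016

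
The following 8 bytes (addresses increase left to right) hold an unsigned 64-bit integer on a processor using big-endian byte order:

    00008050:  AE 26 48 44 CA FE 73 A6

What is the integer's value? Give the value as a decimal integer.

12548796872015115174

Big-endian: lowest address holds the most-significant byte.
The bytes are already most-significant first: 0xAE264844CAFE73A6.
0xAE264844CAFE73A6 = 12548796872015115174.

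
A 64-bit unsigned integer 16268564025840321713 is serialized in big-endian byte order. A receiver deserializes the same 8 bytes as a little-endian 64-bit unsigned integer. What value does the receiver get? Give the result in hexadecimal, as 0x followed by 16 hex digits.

16268564025840321713 in 64-bit hexadecimal is 0xE1C58CC975E944B1.
Stored big-endian, the bytes at ascending addresses are E1 C5 8C C9 75 E9 44 B1.
Read back as little-endian, the first byte is least significant, giving 0xB144E975C98CC5E1.

0xB144E975C98CC5E1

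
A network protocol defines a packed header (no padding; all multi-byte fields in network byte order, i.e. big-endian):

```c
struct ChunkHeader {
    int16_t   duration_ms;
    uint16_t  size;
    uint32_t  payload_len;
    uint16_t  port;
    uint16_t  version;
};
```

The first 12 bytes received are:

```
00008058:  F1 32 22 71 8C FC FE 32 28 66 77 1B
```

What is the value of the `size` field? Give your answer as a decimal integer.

8817

`size` follows `duration_ms` (2 bytes), so it starts at byte offset 2 and occupies 2 bytes.
Bytes at offsets 2..3: 22 71.
In big-endian order the high byte comes first in memory.
The bytes are already most-significant first: 0x2271.
0x2271 = 8817.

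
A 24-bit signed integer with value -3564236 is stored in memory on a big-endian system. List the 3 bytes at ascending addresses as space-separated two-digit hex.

C9 9D 34

Two's complement of -3564236 in 24 bits: 3564236 = 0x3662CC; invert → 0xC99D33; add 1 → 0xC99D34.
Split into bytes (most-significant first): C9 9D 34.
Big-endian stores the most-significant byte at the lowest address.
So the memory order matches the most-significant-first order: C9 9D 34.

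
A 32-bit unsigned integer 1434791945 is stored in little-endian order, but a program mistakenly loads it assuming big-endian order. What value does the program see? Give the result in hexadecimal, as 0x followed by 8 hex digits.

0x09308555

1434791945 in 32-bit hexadecimal is 0x55853009.
Stored little-endian, the bytes at ascending addresses are 09 30 85 55.
Read back as big-endian, the last byte is least significant, giving 0x09308555.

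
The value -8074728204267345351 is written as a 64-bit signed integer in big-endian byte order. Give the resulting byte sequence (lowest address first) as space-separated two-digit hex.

8F F0 CD 7A DE D1 2A 39

Two's complement of -8074728204267345351 in 64 bits: 8074728204267345351 = 0x700F3285212ED5C7; invert → 0x8FF0CD7ADED12A38; add 1 → 0x8FF0CD7ADED12A39.
Split into bytes (most-significant first): 8F F0 CD 7A DE D1 2A 39.
Big-endian: lowest address holds the most-significant byte.
So the memory order matches the most-significant-first order: 8F F0 CD 7A DE D1 2A 39.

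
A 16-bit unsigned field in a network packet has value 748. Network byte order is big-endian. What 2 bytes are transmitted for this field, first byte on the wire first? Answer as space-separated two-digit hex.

748 in hexadecimal, padded to 16 bits, is 0x02EC.
Split into bytes (most-significant first): 02 EC.
Big-endian stores the most-significant byte at the lowest address.
So the memory order matches the most-significant-first order: 02 EC.

02 EC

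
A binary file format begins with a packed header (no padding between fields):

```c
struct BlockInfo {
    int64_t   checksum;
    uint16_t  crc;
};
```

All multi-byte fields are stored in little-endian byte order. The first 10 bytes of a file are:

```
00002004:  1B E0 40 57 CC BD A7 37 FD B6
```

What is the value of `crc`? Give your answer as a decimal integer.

`crc` follows `checksum` (8 bytes), so it starts at byte offset 8 and occupies 2 bytes.
Bytes at offsets 8..9: FD B6.
Little-endian: lowest address holds the least-significant byte.
Reassemble most-significant byte first: B6 FD → 0xB6FD.
0xB6FD = 46845.

46845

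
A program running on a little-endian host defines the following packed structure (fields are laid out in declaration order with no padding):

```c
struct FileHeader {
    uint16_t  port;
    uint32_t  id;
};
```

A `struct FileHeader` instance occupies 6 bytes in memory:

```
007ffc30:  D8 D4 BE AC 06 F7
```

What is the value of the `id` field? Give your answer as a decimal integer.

4144409790

`id` follows `port` (2 bytes), so it starts at byte offset 2 and occupies 4 bytes.
Bytes at offsets 2..5: BE AC 06 F7.
Little-endian stores the least-significant byte at the lowest address.
Reassemble most-significant byte first: F7 06 AC BE → 0xF706ACBE.
0xF706ACBE = 4144409790.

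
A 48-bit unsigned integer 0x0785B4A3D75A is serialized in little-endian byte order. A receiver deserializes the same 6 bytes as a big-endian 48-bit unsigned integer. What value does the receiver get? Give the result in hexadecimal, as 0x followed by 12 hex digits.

0x5AD7A3B48507

Stored little-endian, the bytes at ascending addresses are 5A D7 A3 B4 85 07.
Read back as big-endian, the last byte is least significant, giving 0x5AD7A3B48507.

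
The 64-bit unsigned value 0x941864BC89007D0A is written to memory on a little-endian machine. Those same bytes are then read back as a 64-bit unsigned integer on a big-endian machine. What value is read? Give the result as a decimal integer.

Stored little-endian, the bytes at ascending addresses are 0A 7D 00 89 BC 64 18 94.
Read back as big-endian, the last byte is least significant, giving 0x0A7D0089BC641894.
0x0A7D0089BC641894 = 755760904039307412.

755760904039307412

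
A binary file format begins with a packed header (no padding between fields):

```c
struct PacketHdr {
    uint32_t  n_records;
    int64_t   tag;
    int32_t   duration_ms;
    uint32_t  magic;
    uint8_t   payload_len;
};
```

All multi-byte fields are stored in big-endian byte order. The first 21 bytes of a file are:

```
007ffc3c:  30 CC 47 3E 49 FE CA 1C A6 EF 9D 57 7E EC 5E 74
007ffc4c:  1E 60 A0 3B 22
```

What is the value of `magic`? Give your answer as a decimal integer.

509648955

`magic` follows `n_records` (4 B), `tag` (8 B), `duration_ms` (4 B), so it starts at offset 4 + 8 + 4 = 16 and occupies 4 bytes.
Bytes at offsets 16..19: 1E 60 A0 3B.
In big-endian order the high byte comes first in memory.
The bytes are already most-significant first: 0x1E60A03B.
0x1E60A03B = 509648955.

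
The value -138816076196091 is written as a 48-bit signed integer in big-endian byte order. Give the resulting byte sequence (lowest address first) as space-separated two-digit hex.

81 BF 5D 16 D7 05

Two's complement of -138816076196091 in 48 bits: 138816076196091 = 0x7E40A2E928FB; invert → 0x81BF5D16D704; add 1 → 0x81BF5D16D705.
Split into bytes (most-significant first): 81 BF 5D 16 D7 05.
In big-endian order the high byte comes first in memory.
So the memory order matches the most-significant-first order: 81 BF 5D 16 D7 05.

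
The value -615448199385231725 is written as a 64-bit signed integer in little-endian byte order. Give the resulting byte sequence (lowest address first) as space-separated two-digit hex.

93 4E FD 99 1F 7D 75 F7

Two's complement of -615448199385231725 in 64 bits: 615448199385231725 = 0x088A82E06602B16D; invert → 0xF7757D1F99FD4E92; add 1 → 0xF7757D1F99FD4E93.
Split into bytes (most-significant first): F7 75 7D 1F 99 FD 4E 93.
In little-endian order the low byte comes first in memory.
So at ascending addresses the bytes are 93 4E FD 99 1F 7D 75 F7.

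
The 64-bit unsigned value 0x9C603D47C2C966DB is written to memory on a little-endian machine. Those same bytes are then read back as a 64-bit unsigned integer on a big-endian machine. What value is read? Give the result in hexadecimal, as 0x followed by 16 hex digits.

Stored little-endian, the bytes at ascending addresses are DB 66 C9 C2 47 3D 60 9C.
Read back as big-endian, the last byte is least significant, giving 0xDB66C9C2473D609C.

0xDB66C9C2473D609C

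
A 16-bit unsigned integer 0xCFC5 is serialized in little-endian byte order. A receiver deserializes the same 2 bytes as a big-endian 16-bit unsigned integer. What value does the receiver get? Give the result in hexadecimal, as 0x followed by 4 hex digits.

0xC5CF

Stored little-endian, the bytes at ascending addresses are C5 CF.
Read back as big-endian, the last byte is least significant, giving 0xC5CF.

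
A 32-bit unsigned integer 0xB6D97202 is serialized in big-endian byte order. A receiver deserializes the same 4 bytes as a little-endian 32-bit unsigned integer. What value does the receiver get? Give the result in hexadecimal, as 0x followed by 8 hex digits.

0x0272D9B6

Stored big-endian, the bytes at ascending addresses are B6 D9 72 02.
Read back as little-endian, the first byte is least significant, giving 0x0272D9B6.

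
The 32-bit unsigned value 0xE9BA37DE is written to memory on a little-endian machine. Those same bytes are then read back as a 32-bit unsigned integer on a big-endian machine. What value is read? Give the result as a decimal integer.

3728194281

Stored little-endian, the bytes at ascending addresses are DE 37 BA E9.
Read back as big-endian, the last byte is least significant, giving 0xDE37BAE9.
0xDE37BAE9 = 3728194281.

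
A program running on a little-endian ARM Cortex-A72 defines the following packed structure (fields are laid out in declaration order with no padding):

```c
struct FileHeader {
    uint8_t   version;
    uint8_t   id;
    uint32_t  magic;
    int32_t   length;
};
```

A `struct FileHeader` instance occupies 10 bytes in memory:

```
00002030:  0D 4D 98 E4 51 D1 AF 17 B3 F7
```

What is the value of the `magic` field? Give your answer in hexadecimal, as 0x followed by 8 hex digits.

`magic` follows `version` (1 B), `id` (1 B), so it starts at offset 1 + 1 = 2 and occupies 4 bytes.
Bytes at offsets 2..5: 98 E4 51 D1.
Little-endian: lowest address holds the least-significant byte.
Reassemble most-significant byte first: D1 51 E4 98 → 0xD151E498.

0xD151E498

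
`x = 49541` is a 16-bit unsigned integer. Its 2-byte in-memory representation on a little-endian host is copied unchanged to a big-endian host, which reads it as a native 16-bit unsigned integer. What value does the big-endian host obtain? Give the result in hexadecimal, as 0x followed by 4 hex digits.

49541 in 16-bit hexadecimal is 0xC185.
Stored little-endian, the bytes at ascending addresses are 85 C1.
Read back as big-endian, the last byte is least significant, giving 0x85C1.

0x85C1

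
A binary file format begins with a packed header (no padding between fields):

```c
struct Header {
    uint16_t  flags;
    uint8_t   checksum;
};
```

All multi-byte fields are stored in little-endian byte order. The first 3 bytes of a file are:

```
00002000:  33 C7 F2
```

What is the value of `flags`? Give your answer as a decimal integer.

`flags` is the first field, at byte offset 0, occupying 2 bytes.
Bytes at offsets 0..1: 33 C7.
Little-endian: lowest address holds the least-significant byte.
Reassemble most-significant byte first: C7 33 → 0xC733.
0xC733 = 50995.

50995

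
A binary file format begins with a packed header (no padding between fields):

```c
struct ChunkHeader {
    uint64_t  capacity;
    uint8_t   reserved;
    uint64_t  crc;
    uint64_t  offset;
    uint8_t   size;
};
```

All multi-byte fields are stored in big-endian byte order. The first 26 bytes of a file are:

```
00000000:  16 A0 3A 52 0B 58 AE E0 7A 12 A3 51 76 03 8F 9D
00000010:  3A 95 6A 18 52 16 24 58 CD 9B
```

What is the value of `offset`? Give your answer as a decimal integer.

`offset` follows `capacity` (8 B), `reserved` (1 B), `crc` (8 B), so it starts at offset 8 + 1 + 8 = 17 and occupies 8 bytes.
Bytes at offsets 17..24: 95 6A 18 52 16 24 58 CD.
Big-endian stores the most-significant byte at the lowest address.
The bytes are already most-significant first: 0x956A1852162458CD.
0x956A1852162458CD = 10766444600020457677.

10766444600020457677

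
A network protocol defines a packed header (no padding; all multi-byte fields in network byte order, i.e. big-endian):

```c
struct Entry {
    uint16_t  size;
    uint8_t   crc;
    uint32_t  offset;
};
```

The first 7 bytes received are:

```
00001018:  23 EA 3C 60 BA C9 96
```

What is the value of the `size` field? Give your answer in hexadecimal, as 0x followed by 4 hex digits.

0x23EA

`size` is the first field, at byte offset 0, occupying 2 bytes.
Bytes at offsets 0..1: 23 EA.
Big-endian: lowest address holds the most-significant byte.
The bytes are already most-significant first: 0x23EA.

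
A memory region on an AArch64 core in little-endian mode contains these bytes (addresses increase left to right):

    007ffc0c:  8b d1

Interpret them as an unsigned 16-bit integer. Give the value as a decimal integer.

Little-endian: lowest address holds the least-significant byte.
Reassemble most-significant byte first: D1 8B → 0xD18B.
0xD18B = 53643.

53643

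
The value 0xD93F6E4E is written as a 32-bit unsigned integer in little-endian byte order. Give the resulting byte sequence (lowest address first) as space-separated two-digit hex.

Split into bytes (most-significant first): D9 3F 6E 4E.
Little-endian stores the least-significant byte at the lowest address.
So at ascending addresses the bytes are 4E 6E 3F D9.

4E 6E 3F D9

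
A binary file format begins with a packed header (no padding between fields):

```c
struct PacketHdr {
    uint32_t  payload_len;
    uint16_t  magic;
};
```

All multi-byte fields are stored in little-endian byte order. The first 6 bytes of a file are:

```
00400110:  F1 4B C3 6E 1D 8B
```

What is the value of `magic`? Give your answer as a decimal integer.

35613

`magic` follows `payload_len` (4 bytes), so it starts at byte offset 4 and occupies 2 bytes.
Bytes at offsets 4..5: 1D 8B.
Little-endian stores the least-significant byte at the lowest address.
Reassemble most-significant byte first: 8B 1D → 0x8B1D.
0x8B1D = 35613.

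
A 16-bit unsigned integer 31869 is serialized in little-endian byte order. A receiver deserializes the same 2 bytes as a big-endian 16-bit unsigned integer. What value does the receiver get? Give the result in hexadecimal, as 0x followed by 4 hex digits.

0x7D7C

31869 in 16-bit hexadecimal is 0x7C7D.
Stored little-endian, the bytes at ascending addresses are 7D 7C.
Read back as big-endian, the last byte is least significant, giving 0x7D7C.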